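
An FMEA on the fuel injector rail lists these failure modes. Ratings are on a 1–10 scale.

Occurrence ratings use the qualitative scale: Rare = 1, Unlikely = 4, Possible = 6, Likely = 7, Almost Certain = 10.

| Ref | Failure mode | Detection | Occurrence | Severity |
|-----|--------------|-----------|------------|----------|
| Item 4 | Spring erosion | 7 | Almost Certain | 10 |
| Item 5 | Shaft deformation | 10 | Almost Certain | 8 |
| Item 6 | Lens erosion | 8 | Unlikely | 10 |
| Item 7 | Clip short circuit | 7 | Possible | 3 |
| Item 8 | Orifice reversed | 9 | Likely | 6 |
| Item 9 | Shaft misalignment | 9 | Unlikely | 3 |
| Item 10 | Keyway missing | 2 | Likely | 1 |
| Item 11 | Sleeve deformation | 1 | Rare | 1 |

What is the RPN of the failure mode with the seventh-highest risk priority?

RPN = Severity × Occurrence × Detection:
  Item 4: 10 × 10 × 7 = 700
  Item 5: 8 × 10 × 10 = 800
  Item 6: 10 × 4 × 8 = 320
  Item 7: 3 × 6 × 7 = 126
  Item 8: 6 × 7 × 9 = 378
  Item 9: 3 × 4 × 9 = 108
  Item 10: 1 × 7 × 2 = 14
  Item 11: 1 × 1 × 1 = 1
Sorted descending: 800, 700, 378, 320, 126, 108, 14, 1.
The seventh-highest RPN is 14 (Item 10).

14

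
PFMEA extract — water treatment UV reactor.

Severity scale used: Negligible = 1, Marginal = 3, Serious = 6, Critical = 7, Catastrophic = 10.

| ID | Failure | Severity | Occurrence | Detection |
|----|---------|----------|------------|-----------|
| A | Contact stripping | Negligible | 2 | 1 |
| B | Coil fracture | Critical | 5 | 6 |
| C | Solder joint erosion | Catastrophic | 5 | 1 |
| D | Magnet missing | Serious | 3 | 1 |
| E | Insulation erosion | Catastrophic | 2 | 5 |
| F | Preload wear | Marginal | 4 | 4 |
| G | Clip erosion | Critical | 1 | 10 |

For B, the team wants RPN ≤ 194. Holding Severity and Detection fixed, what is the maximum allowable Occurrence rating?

B: S=7, O=5, D=6 → current RPN = 210.
Fixed product = 42. Need 42 × O ≤ 194, so O ≤ 194/42 = 4.62.
Maximum integer Occurrence rating = 4 (gives RPN 168; O=5 would give 210 > 194).

4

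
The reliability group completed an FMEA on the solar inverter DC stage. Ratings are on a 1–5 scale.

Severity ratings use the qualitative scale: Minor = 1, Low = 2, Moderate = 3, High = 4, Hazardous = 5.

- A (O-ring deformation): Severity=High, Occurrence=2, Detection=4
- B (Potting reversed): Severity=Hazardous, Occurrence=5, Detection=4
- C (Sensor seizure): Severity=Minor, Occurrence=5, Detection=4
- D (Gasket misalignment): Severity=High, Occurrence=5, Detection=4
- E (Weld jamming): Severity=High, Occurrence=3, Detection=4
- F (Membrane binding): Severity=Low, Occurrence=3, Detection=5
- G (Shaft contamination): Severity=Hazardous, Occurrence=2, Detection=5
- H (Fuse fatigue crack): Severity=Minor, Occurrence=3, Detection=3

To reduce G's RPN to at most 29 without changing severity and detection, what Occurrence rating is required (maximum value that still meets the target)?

1

G: S=5, O=2, D=5 → current RPN = 50.
Fixed product = 25. Need 25 × O ≤ 29, so O ≤ 29/25 = 1.16.
Maximum integer Occurrence rating = 1 (gives RPN 25; O=2 would give 50 > 29).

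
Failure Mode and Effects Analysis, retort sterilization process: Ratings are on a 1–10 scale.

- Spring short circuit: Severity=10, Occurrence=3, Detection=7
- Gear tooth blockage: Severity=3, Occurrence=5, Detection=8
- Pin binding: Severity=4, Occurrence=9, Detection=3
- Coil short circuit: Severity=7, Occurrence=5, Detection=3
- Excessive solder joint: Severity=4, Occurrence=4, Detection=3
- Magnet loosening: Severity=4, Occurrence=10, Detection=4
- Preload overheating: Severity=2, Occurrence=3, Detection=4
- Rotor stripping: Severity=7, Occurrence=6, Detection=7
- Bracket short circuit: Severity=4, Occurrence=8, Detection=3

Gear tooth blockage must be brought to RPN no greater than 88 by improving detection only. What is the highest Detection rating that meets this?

Gear tooth blockage: S=3, O=5, D=8 → current RPN = 120.
Fixed product = 15. Need 15 × D ≤ 88, so D ≤ 88/15 = 5.87.
Maximum integer Detection rating = 5 (gives RPN 75; D=6 would give 90 > 88).

5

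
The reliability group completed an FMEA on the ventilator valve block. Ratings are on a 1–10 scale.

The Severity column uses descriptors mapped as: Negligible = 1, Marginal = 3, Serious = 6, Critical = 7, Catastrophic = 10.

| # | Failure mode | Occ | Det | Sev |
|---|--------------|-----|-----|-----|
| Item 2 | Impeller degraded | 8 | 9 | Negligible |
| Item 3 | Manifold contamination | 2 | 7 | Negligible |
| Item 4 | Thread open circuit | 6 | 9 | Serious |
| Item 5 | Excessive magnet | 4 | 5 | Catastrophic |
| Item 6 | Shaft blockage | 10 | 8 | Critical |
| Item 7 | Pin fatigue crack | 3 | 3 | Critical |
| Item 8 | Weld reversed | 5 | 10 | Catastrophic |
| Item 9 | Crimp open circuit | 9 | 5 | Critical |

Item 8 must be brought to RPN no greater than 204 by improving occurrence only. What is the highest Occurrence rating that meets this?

Item 8: S=10, O=5, D=10 → current RPN = 500.
Fixed product = 100. Need 100 × O ≤ 204, so O ≤ 204/100 = 2.04.
Maximum integer Occurrence rating = 2 (gives RPN 200; O=3 would give 300 > 204).

2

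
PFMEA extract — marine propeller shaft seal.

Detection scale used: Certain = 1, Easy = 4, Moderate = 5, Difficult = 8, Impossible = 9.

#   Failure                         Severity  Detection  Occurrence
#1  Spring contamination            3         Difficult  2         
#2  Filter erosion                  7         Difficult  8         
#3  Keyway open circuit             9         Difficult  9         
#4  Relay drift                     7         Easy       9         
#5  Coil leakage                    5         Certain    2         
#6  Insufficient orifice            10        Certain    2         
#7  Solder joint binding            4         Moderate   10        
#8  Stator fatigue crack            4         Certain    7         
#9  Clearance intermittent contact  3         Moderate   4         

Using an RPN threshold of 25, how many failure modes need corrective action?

7

RPN = Severity × Occurrence × Detection:
  #1: 3 × 2 × 8 = 48
  #2: 7 × 8 × 8 = 448
  #3: 9 × 9 × 8 = 648
  #4: 7 × 9 × 4 = 252
  #5: 5 × 2 × 1 = 10
  #6: 10 × 2 × 1 = 20
  #7: 4 × 10 × 5 = 200
  #8: 4 × 7 × 1 = 28
  #9: 3 × 4 × 5 = 60
Modes with RPN ≥ 25: #1 (48), #2 (448), #3 (648), #4 (252), #7 (200), #8 (28), #9 (60) → 7.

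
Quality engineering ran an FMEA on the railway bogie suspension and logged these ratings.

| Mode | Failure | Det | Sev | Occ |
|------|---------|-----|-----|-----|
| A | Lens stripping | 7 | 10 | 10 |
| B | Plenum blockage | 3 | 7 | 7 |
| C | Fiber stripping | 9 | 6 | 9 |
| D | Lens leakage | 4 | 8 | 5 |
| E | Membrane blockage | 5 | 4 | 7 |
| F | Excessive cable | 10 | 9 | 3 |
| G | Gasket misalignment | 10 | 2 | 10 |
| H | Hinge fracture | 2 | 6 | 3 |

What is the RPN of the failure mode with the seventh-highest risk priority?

140

RPN = Severity × Occurrence × Detection:
  A: 10 × 10 × 7 = 700
  B: 7 × 7 × 3 = 147
  C: 6 × 9 × 9 = 486
  D: 8 × 5 × 4 = 160
  E: 4 × 7 × 5 = 140
  F: 9 × 3 × 10 = 270
  G: 2 × 10 × 10 = 200
  H: 6 × 3 × 2 = 36
Sorted descending: 700, 486, 270, 200, 160, 147, 140, 36.
The seventh-highest RPN is 140 (E).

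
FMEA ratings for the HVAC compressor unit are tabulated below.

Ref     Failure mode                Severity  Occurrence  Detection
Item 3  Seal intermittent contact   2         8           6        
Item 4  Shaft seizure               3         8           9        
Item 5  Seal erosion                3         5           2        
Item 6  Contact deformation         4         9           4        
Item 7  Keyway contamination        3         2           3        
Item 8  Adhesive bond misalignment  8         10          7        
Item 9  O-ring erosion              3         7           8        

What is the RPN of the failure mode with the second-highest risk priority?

RPN = Severity × Occurrence × Detection:
  Item 3: 2 × 8 × 6 = 96
  Item 4: 3 × 8 × 9 = 216
  Item 5: 3 × 5 × 2 = 30
  Item 6: 4 × 9 × 4 = 144
  Item 7: 3 × 2 × 3 = 18
  Item 8: 8 × 10 × 7 = 560
  Item 9: 3 × 7 × 8 = 168
Sorted descending: 560, 216, 168, 144, 96, 30, 18.
The second-highest RPN is 216 (Item 4).

216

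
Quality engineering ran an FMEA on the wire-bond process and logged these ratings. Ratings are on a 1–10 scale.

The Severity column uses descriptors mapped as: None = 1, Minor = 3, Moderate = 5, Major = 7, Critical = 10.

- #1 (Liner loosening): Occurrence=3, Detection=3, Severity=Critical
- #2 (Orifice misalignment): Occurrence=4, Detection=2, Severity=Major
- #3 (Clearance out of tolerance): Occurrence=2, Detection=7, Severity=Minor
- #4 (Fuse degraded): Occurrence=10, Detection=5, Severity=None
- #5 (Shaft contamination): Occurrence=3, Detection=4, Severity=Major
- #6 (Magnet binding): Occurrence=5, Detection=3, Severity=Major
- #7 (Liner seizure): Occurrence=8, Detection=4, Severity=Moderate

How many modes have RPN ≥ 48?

6

RPN = Severity × Occurrence × Detection:
  #1: 10 × 3 × 3 = 90
  #2: 7 × 4 × 2 = 56
  #3: 3 × 2 × 7 = 42
  #4: 1 × 10 × 5 = 50
  #5: 7 × 3 × 4 = 84
  #6: 7 × 5 × 3 = 105
  #7: 5 × 8 × 4 = 160
Modes with RPN ≥ 48: #1 (90), #2 (56), #4 (50), #5 (84), #6 (105), #7 (160) → 6.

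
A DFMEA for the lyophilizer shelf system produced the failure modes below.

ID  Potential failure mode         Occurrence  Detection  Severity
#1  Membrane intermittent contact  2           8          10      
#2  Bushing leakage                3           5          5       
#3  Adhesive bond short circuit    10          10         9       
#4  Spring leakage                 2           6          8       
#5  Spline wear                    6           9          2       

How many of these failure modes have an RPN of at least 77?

4

RPN = Severity × Occurrence × Detection:
  #1: 10 × 2 × 8 = 160
  #2: 5 × 3 × 5 = 75
  #3: 9 × 10 × 10 = 900
  #4: 8 × 2 × 6 = 96
  #5: 2 × 6 × 9 = 108
Modes with RPN ≥ 77: #1 (160), #3 (900), #4 (96), #5 (108) → 4.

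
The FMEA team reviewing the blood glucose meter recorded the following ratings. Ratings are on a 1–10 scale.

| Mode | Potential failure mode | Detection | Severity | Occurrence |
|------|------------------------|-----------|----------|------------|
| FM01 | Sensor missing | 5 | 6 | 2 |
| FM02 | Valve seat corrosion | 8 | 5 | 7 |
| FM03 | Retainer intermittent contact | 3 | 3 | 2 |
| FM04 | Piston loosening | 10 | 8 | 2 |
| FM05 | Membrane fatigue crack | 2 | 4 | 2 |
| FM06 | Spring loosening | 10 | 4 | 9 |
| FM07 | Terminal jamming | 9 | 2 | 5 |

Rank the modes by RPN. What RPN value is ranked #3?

RPN = Severity × Occurrence × Detection:
  FM01: 6 × 2 × 5 = 60
  FM02: 5 × 7 × 8 = 280
  FM03: 3 × 2 × 3 = 18
  FM04: 8 × 2 × 10 = 160
  FM05: 4 × 2 × 2 = 16
  FM06: 4 × 9 × 10 = 360
  FM07: 2 × 5 × 9 = 90
Sorted descending: 360, 280, 160, 90, 60, 18, 16.
The third-highest RPN is 160 (FM04).

160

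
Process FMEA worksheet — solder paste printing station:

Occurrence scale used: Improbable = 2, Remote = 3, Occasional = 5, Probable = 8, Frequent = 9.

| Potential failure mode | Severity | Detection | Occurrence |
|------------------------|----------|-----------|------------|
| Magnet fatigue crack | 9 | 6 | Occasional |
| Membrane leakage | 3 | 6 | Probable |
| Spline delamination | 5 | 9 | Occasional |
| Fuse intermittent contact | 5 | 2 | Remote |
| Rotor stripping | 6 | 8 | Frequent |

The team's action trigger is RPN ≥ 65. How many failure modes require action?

RPN = Severity × Occurrence × Detection:
  Magnet fatigue crack: 9 × 5 × 6 = 270
  Membrane leakage: 3 × 8 × 6 = 144
  Spline delamination: 5 × 5 × 9 = 225
  Fuse intermittent contact: 5 × 3 × 2 = 30
  Rotor stripping: 6 × 9 × 8 = 432
Modes with RPN ≥ 65: Magnet fatigue crack (270), Membrane leakage (144), Spline delamination (225), Rotor stripping (432) → 4.

4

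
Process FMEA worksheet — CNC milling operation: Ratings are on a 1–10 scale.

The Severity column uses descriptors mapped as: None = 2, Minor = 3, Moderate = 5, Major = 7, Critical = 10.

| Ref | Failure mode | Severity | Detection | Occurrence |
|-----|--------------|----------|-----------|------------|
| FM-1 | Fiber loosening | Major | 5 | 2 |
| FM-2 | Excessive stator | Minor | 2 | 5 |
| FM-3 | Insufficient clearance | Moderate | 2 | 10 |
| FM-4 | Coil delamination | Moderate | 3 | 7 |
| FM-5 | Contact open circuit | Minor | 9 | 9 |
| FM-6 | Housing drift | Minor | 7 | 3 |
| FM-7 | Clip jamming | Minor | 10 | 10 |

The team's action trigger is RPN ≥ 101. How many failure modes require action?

RPN = Severity × Occurrence × Detection:
  FM-1: 7 × 2 × 5 = 70
  FM-2: 3 × 5 × 2 = 30
  FM-3: 5 × 10 × 2 = 100
  FM-4: 5 × 7 × 3 = 105
  FM-5: 3 × 9 × 9 = 243
  FM-6: 3 × 3 × 7 = 63
  FM-7: 3 × 10 × 10 = 300
Modes with RPN ≥ 101: FM-4 (105), FM-5 (243), FM-7 (300) → 3.

3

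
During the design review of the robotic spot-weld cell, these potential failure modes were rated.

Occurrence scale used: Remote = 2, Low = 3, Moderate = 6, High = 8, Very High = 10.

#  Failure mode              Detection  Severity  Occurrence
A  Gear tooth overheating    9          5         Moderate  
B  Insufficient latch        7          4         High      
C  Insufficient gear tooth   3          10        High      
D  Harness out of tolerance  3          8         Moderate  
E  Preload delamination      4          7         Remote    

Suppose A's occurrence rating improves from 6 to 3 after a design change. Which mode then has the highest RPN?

RPN = Severity × Occurrence × Detection:
  A: 5 × 6 × 9 = 270
  B: 4 × 8 × 7 = 224
  C: 10 × 8 × 3 = 240
  D: 8 × 6 × 3 = 144
  E: 7 × 2 × 4 = 56
After action: A → 5 × 3 × 9 = 135.
Revised RPNs: C=240, B=224, D=144, A=135, E=56.
Highest is now C (240).

C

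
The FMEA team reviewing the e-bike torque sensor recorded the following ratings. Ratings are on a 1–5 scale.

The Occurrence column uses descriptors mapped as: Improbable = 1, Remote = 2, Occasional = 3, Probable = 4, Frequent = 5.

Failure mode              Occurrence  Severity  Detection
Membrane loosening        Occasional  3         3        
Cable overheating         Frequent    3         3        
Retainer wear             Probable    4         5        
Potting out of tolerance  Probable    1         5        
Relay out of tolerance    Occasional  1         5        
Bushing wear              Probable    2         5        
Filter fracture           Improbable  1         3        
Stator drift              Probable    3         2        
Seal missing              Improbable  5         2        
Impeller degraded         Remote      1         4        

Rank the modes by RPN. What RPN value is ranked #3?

RPN = Severity × Occurrence × Detection:
  Membrane loosening: 3 × 3 × 3 = 27
  Cable overheating: 3 × 5 × 3 = 45
  Retainer wear: 4 × 4 × 5 = 80
  Potting out of tolerance: 1 × 4 × 5 = 20
  Relay out of tolerance: 1 × 3 × 5 = 15
  Bushing wear: 2 × 4 × 5 = 40
  Filter fracture: 1 × 1 × 3 = 3
  Stator drift: 3 × 4 × 2 = 24
  Seal missing: 5 × 1 × 2 = 10
  Impeller degraded: 1 × 2 × 4 = 8
Sorted descending: 80, 45, 40, 27, 24, 20, 15, 10, 8, 3.
The third-highest RPN is 40 (Bushing wear).

40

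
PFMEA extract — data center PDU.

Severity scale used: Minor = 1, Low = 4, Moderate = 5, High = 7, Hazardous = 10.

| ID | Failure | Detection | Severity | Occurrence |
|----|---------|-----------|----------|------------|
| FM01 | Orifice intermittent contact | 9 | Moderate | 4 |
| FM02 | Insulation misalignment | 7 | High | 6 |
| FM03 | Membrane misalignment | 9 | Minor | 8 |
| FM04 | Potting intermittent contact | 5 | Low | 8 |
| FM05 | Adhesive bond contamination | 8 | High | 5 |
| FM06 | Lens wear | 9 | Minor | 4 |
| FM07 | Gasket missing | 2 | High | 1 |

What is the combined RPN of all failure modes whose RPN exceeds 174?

754

RPN = Severity × Occurrence × Detection:
  FM01: 5 × 4 × 9 = 180
  FM02: 7 × 6 × 7 = 294
  FM03: 1 × 8 × 9 = 72
  FM04: 4 × 8 × 5 = 160
  FM05: 7 × 5 × 8 = 280
  FM06: 1 × 4 × 9 = 36
  FM07: 7 × 1 × 2 = 14
RPN > 174: FM01 (180), FM02 (294), FM05 (280).
Sum: 180 + 294 + 280 = 754.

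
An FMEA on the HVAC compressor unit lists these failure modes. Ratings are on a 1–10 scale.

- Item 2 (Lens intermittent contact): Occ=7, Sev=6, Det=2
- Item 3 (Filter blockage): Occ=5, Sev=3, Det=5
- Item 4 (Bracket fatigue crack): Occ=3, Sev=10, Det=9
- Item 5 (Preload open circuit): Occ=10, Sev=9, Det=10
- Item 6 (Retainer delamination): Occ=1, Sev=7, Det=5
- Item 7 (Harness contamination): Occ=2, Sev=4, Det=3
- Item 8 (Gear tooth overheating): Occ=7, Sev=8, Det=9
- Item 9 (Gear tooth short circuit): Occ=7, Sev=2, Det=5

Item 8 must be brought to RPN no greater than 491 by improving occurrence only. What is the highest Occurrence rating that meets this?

Item 8: S=8, O=7, D=9 → current RPN = 504.
Fixed product = 72. Need 72 × O ≤ 491, so O ≤ 491/72 = 6.82.
Maximum integer Occurrence rating = 6 (gives RPN 432; O=7 would give 504 > 491).

6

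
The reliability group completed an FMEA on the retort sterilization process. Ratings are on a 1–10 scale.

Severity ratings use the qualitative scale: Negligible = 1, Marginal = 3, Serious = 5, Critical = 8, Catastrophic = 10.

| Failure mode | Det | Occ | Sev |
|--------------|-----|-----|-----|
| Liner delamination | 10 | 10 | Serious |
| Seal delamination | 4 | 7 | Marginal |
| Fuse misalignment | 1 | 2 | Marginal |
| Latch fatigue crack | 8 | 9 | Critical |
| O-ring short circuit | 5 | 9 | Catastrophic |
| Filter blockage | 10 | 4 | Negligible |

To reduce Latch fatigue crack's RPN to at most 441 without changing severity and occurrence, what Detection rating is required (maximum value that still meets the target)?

6

Latch fatigue crack: S=8, O=9, D=8 → current RPN = 576.
Fixed product = 72. Need 72 × D ≤ 441, so D ≤ 441/72 = 6.12.
Maximum integer Detection rating = 6 (gives RPN 432; D=7 would give 504 > 441).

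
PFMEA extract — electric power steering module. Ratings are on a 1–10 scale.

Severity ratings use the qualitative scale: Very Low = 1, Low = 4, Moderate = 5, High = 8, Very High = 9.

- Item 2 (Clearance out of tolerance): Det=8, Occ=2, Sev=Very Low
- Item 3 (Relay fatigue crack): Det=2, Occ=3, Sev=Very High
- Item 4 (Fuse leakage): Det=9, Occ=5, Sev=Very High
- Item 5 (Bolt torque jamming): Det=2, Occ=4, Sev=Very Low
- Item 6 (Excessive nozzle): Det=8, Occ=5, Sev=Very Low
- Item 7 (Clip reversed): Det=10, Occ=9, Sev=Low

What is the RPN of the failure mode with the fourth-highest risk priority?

40

RPN = Severity × Occurrence × Detection:
  Item 2: 1 × 2 × 8 = 16
  Item 3: 9 × 3 × 2 = 54
  Item 4: 9 × 5 × 9 = 405
  Item 5: 1 × 4 × 2 = 8
  Item 6: 1 × 5 × 8 = 40
  Item 7: 4 × 9 × 10 = 360
Sorted descending: 405, 360, 54, 40, 16, 8.
The fourth-highest RPN is 40 (Item 6).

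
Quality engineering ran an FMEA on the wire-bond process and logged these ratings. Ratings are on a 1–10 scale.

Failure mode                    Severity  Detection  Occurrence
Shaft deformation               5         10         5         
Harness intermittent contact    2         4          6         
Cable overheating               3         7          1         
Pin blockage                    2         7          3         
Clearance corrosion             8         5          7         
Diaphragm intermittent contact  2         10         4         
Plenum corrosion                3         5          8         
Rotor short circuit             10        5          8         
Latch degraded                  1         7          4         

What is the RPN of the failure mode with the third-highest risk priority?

250

RPN = Severity × Occurrence × Detection:
  Shaft deformation: 5 × 5 × 10 = 250
  Harness intermittent contact: 2 × 6 × 4 = 48
  Cable overheating: 3 × 1 × 7 = 21
  Pin blockage: 2 × 3 × 7 = 42
  Clearance corrosion: 8 × 7 × 5 = 280
  Diaphragm intermittent contact: 2 × 4 × 10 = 80
  Plenum corrosion: 3 × 8 × 5 = 120
  Rotor short circuit: 10 × 8 × 5 = 400
  Latch degraded: 1 × 4 × 7 = 28
Sorted descending: 400, 280, 250, 120, 80, 48, 42, 28, 21.
The third-highest RPN is 250 (Shaft deformation).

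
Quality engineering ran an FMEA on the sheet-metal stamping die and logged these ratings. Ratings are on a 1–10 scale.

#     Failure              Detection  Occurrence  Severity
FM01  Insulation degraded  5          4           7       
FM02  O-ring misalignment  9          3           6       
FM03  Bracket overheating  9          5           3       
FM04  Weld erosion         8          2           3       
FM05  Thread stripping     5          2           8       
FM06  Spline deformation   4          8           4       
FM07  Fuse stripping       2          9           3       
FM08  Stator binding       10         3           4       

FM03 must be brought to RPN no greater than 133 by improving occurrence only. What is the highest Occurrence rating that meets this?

FM03: S=3, O=5, D=9 → current RPN = 135.
Fixed product = 27. Need 27 × O ≤ 133, so O ≤ 133/27 = 4.93.
Maximum integer Occurrence rating = 4 (gives RPN 108; O=5 would give 135 > 133).

4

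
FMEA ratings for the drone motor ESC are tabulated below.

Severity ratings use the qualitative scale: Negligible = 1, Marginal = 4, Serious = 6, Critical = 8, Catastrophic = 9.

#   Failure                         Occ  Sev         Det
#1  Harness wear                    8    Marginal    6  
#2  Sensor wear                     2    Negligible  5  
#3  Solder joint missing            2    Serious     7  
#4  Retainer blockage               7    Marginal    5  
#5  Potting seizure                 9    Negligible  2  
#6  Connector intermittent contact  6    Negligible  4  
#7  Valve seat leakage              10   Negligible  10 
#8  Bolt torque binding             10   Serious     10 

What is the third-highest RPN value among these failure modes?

140

RPN = Severity × Occurrence × Detection:
  #1: 4 × 8 × 6 = 192
  #2: 1 × 2 × 5 = 10
  #3: 6 × 2 × 7 = 84
  #4: 4 × 7 × 5 = 140
  #5: 1 × 9 × 2 = 18
  #6: 1 × 6 × 4 = 24
  #7: 1 × 10 × 10 = 100
  #8: 6 × 10 × 10 = 600
Sorted descending: 600, 192, 140, 100, 84, 24, 18, 10.
The third-highest RPN is 140 (#4).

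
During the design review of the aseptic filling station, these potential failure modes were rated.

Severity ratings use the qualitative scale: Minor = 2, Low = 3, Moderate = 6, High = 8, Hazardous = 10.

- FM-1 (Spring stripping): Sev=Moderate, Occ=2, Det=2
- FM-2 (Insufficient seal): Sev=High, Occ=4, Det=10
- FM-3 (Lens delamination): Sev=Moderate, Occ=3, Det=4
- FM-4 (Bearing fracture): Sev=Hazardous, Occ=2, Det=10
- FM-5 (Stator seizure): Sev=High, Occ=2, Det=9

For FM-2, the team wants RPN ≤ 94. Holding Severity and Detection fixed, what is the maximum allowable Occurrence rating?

1

FM-2: S=8, O=4, D=10 → current RPN = 320.
Fixed product = 80. Need 80 × O ≤ 94, so O ≤ 94/80 = 1.18.
Maximum integer Occurrence rating = 1 (gives RPN 80; O=2 would give 160 > 94).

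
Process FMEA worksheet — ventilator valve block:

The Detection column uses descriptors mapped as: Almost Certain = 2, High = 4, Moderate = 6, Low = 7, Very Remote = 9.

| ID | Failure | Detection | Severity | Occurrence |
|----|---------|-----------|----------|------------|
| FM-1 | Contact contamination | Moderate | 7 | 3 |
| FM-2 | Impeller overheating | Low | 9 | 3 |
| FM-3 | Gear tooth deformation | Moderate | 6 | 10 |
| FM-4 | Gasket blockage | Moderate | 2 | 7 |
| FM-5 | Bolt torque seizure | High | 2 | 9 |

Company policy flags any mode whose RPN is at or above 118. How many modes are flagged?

RPN = Severity × Occurrence × Detection:
  FM-1: 7 × 3 × 6 = 126
  FM-2: 9 × 3 × 7 = 189
  FM-3: 6 × 10 × 6 = 360
  FM-4: 2 × 7 × 6 = 84
  FM-5: 2 × 9 × 4 = 72
Modes with RPN ≥ 118: FM-1 (126), FM-2 (189), FM-3 (360) → 3.

3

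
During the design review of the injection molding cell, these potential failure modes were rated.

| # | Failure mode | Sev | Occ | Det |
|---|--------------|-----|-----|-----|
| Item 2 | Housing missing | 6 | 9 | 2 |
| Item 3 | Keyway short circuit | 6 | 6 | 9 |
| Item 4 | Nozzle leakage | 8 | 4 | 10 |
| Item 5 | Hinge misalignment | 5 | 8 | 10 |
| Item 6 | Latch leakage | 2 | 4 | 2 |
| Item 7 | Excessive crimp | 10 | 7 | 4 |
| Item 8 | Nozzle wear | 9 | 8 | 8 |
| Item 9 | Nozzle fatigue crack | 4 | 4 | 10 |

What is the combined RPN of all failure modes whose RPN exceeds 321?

RPN = Severity × Occurrence × Detection:
  Item 2: 6 × 9 × 2 = 108
  Item 3: 6 × 6 × 9 = 324
  Item 4: 8 × 4 × 10 = 320
  Item 5: 5 × 8 × 10 = 400
  Item 6: 2 × 4 × 2 = 16
  Item 7: 10 × 7 × 4 = 280
  Item 8: 9 × 8 × 8 = 576
  Item 9: 4 × 4 × 10 = 160
RPN > 321: Item 3 (324), Item 5 (400), Item 8 (576).
Sum: 324 + 400 + 576 = 1300.

1300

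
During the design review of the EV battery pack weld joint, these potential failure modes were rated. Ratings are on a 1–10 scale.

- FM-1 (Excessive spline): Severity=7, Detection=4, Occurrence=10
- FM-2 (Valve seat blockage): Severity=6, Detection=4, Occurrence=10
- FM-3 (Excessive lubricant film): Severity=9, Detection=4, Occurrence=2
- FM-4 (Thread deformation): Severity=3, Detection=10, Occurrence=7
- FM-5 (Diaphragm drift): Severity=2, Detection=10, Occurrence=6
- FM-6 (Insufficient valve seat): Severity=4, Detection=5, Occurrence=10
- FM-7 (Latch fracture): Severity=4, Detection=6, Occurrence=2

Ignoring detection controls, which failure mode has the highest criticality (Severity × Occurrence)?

FM-1

Criticality = Severity × Occurrence:
  FM-1: 7 × 10 = 70
  FM-2: 6 × 10 = 60
  FM-3: 9 × 2 = 18
  FM-4: 3 × 7 = 21
  FM-5: 2 × 6 = 12
  FM-6: 4 × 10 = 40
  FM-7: 4 × 2 = 8
Highest criticality is 70 → FM-1.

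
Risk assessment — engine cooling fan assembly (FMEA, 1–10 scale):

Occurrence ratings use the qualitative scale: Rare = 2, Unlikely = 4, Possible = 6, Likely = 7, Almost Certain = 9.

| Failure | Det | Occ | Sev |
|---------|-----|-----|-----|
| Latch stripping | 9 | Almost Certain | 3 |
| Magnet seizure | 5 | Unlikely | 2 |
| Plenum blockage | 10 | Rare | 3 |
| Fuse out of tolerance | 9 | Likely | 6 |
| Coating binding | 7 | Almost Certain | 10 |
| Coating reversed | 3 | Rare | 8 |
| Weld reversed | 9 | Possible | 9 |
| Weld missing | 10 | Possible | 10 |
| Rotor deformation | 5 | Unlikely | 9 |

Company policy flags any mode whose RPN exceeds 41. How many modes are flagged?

8

RPN = Severity × Occurrence × Detection:
  Latch stripping: 3 × 9 × 9 = 243
  Magnet seizure: 2 × 4 × 5 = 40
  Plenum blockage: 3 × 2 × 10 = 60
  Fuse out of tolerance: 6 × 7 × 9 = 378
  Coating binding: 10 × 9 × 7 = 630
  Coating reversed: 8 × 2 × 3 = 48
  Weld reversed: 9 × 6 × 9 = 486
  Weld missing: 10 × 6 × 10 = 600
  Rotor deformation: 9 × 4 × 5 = 180
Modes with RPN > 41: Latch stripping (243), Plenum blockage (60), Fuse out of tolerance (378), Coating binding (630), Coating reversed (48), Weld reversed (486), Weld missing (600), Rotor deformation (180) → 8.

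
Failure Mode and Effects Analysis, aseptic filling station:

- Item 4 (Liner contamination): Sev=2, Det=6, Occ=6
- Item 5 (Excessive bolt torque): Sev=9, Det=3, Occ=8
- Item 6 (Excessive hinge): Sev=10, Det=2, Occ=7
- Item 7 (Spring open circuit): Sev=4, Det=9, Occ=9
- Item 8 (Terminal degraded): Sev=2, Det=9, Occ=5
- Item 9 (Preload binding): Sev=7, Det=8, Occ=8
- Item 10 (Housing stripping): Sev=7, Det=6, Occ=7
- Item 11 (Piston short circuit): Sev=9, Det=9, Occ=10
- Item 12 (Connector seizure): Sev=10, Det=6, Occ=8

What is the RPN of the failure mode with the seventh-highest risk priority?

RPN = Severity × Occurrence × Detection:
  Item 4: 2 × 6 × 6 = 72
  Item 5: 9 × 8 × 3 = 216
  Item 6: 10 × 7 × 2 = 140
  Item 7: 4 × 9 × 9 = 324
  Item 8: 2 × 5 × 9 = 90
  Item 9: 7 × 8 × 8 = 448
  Item 10: 7 × 7 × 6 = 294
  Item 11: 9 × 10 × 9 = 810
  Item 12: 10 × 8 × 6 = 480
Sorted descending: 810, 480, 448, 324, 294, 216, 140, 90, 72.
The seventh-highest RPN is 140 (Item 6).

140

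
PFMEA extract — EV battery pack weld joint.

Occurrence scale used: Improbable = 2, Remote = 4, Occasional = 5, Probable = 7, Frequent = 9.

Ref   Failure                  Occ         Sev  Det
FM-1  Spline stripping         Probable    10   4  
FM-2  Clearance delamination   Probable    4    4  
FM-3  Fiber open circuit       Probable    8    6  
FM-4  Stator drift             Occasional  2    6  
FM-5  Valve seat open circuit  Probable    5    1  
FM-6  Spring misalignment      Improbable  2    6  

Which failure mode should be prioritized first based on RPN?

FM-3

RPN = Severity × Occurrence × Detection:
  FM-1: 10 × 7 × 4 = 280
  FM-2: 4 × 7 × 4 = 112
  FM-3: 8 × 7 × 6 = 336
  FM-4: 2 × 5 × 6 = 60
  FM-5: 5 × 7 × 1 = 35
  FM-6: 2 × 2 × 6 = 24
Highest RPN is 336 → FM-3.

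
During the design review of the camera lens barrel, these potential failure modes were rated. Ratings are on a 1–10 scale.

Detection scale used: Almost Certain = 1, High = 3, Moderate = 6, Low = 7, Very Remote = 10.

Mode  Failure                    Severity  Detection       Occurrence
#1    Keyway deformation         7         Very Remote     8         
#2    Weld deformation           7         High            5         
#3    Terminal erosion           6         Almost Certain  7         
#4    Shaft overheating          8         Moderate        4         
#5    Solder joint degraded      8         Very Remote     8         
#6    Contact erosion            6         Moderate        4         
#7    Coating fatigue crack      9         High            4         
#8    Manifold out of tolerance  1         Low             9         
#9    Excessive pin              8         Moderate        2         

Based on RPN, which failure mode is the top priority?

#5

RPN = Severity × Occurrence × Detection:
  #1: 7 × 8 × 10 = 560
  #2: 7 × 5 × 3 = 105
  #3: 6 × 7 × 1 = 42
  #4: 8 × 4 × 6 = 192
  #5: 8 × 8 × 10 = 640
  #6: 6 × 4 × 6 = 144
  #7: 9 × 4 × 3 = 108
  #8: 1 × 9 × 7 = 63
  #9: 8 × 2 × 6 = 96
Highest RPN is 640 → #5.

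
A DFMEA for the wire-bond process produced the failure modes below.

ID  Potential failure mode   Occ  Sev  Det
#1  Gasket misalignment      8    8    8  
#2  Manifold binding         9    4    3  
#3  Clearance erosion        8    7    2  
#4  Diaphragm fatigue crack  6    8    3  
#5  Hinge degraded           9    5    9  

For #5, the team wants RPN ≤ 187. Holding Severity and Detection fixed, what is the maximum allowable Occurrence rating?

#5: S=5, O=9, D=9 → current RPN = 405.
Fixed product = 45. Need 45 × O ≤ 187, so O ≤ 187/45 = 4.16.
Maximum integer Occurrence rating = 4 (gives RPN 180; O=5 would give 225 > 187).

4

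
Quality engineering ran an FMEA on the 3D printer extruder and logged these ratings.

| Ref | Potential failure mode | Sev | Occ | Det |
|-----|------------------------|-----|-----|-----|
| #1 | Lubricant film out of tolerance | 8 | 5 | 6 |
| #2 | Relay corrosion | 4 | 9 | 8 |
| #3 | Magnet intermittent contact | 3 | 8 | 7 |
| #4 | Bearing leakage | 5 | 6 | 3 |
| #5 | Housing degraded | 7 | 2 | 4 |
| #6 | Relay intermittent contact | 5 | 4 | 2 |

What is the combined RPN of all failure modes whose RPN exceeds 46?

RPN = Severity × Occurrence × Detection:
  #1: 8 × 5 × 6 = 240
  #2: 4 × 9 × 8 = 288
  #3: 3 × 8 × 7 = 168
  #4: 5 × 6 × 3 = 90
  #5: 7 × 2 × 4 = 56
  #6: 5 × 4 × 2 = 40
RPN > 46: #1 (240), #2 (288), #3 (168), #4 (90), #5 (56).
Sum: 240 + 288 + 168 + 90 + 56 = 842.

842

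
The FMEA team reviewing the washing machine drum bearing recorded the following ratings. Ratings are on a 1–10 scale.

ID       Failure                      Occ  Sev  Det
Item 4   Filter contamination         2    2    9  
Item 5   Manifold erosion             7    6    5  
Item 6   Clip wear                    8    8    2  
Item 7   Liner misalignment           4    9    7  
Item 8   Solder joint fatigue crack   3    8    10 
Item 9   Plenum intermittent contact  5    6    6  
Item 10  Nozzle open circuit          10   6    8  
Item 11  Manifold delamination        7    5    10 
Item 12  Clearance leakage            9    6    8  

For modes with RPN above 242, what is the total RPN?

1514

RPN = Severity × Occurrence × Detection:
  Item 4: 2 × 2 × 9 = 36
  Item 5: 6 × 7 × 5 = 210
  Item 6: 8 × 8 × 2 = 128
  Item 7: 9 × 4 × 7 = 252
  Item 8: 8 × 3 × 10 = 240
  Item 9: 6 × 5 × 6 = 180
  Item 10: 6 × 10 × 8 = 480
  Item 11: 5 × 7 × 10 = 350
  Item 12: 6 × 9 × 8 = 432
RPN > 242: Item 7 (252), Item 10 (480), Item 11 (350), Item 12 (432).
Sum: 252 + 480 + 350 + 432 = 1514.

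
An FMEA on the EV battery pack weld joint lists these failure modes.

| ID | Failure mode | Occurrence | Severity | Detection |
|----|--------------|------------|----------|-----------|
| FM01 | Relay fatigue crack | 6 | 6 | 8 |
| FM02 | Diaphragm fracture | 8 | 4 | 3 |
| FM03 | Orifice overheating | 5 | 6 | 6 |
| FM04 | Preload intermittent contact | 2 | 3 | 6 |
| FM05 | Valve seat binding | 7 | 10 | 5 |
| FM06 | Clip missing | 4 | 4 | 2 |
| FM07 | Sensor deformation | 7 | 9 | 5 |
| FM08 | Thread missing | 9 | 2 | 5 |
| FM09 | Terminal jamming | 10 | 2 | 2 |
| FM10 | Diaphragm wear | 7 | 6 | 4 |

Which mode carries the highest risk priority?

FM05

RPN = Severity × Occurrence × Detection:
  FM01: 6 × 6 × 8 = 288
  FM02: 4 × 8 × 3 = 96
  FM03: 6 × 5 × 6 = 180
  FM04: 3 × 2 × 6 = 36
  FM05: 10 × 7 × 5 = 350
  FM06: 4 × 4 × 2 = 32
  FM07: 9 × 7 × 5 = 315
  FM08: 2 × 9 × 5 = 90
  FM09: 2 × 10 × 2 = 40
  FM10: 6 × 7 × 4 = 168
Highest RPN is 350 → FM05.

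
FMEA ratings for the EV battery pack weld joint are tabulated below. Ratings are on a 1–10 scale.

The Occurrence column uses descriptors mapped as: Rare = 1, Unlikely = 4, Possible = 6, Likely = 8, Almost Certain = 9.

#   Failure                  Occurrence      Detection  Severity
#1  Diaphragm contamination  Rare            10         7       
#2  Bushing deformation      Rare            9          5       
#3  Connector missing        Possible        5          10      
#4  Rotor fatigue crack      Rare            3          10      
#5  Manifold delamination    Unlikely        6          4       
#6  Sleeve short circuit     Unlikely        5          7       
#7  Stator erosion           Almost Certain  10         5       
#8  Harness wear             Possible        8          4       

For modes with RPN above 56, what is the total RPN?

RPN = Severity × Occurrence × Detection:
  #1: 7 × 1 × 10 = 70
  #2: 5 × 1 × 9 = 45
  #3: 10 × 6 × 5 = 300
  #4: 10 × 1 × 3 = 30
  #5: 4 × 4 × 6 = 96
  #6: 7 × 4 × 5 = 140
  #7: 5 × 9 × 10 = 450
  #8: 4 × 6 × 8 = 192
RPN > 56: #1 (70), #3 (300), #5 (96), #6 (140), #7 (450), #8 (192).
Sum: 70 + 300 + 96 + 140 + 450 + 192 = 1248.

1248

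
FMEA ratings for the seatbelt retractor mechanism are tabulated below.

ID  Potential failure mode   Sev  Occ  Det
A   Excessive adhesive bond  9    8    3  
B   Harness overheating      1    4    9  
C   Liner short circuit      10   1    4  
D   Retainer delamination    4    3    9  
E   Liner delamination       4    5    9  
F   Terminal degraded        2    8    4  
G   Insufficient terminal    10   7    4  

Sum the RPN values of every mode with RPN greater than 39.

888

RPN = Severity × Occurrence × Detection:
  A: 9 × 8 × 3 = 216
  B: 1 × 4 × 9 = 36
  C: 10 × 1 × 4 = 40
  D: 4 × 3 × 9 = 108
  E: 4 × 5 × 9 = 180
  F: 2 × 8 × 4 = 64
  G: 10 × 7 × 4 = 280
RPN > 39: A (216), C (40), D (108), E (180), F (64), G (280).
Sum: 216 + 40 + 108 + 180 + 64 + 280 = 888.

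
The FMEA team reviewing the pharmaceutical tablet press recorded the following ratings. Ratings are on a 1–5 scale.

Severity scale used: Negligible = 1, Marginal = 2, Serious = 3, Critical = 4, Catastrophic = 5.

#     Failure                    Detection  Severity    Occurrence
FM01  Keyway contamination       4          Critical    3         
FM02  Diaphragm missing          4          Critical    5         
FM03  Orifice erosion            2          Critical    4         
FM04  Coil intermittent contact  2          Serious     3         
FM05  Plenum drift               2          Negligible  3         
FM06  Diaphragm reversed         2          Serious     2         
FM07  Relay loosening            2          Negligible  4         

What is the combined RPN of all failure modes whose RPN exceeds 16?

178

RPN = Severity × Occurrence × Detection:
  FM01: 4 × 3 × 4 = 48
  FM02: 4 × 5 × 4 = 80
  FM03: 4 × 4 × 2 = 32
  FM04: 3 × 3 × 2 = 18
  FM05: 1 × 3 × 2 = 6
  FM06: 3 × 2 × 2 = 12
  FM07: 1 × 4 × 2 = 8
RPN > 16: FM01 (48), FM02 (80), FM03 (32), FM04 (18).
Sum: 48 + 80 + 32 + 18 = 178.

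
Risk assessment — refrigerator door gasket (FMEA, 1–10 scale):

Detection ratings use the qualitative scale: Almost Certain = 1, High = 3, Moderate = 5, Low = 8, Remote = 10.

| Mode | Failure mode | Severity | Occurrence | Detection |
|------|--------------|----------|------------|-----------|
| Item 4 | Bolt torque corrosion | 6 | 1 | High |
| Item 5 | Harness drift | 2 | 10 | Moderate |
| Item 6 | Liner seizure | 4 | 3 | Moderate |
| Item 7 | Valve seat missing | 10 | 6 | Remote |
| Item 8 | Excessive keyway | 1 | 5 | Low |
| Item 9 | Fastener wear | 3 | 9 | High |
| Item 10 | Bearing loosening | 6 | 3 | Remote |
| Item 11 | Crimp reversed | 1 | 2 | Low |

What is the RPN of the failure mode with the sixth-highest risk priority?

40

RPN = Severity × Occurrence × Detection:
  Item 4: 6 × 1 × 3 = 18
  Item 5: 2 × 10 × 5 = 100
  Item 6: 4 × 3 × 5 = 60
  Item 7: 10 × 6 × 10 = 600
  Item 8: 1 × 5 × 8 = 40
  Item 9: 3 × 9 × 3 = 81
  Item 10: 6 × 3 × 10 = 180
  Item 11: 1 × 2 × 8 = 16
Sorted descending: 600, 180, 100, 81, 60, 40, 18, 16.
The sixth-highest RPN is 40 (Item 8).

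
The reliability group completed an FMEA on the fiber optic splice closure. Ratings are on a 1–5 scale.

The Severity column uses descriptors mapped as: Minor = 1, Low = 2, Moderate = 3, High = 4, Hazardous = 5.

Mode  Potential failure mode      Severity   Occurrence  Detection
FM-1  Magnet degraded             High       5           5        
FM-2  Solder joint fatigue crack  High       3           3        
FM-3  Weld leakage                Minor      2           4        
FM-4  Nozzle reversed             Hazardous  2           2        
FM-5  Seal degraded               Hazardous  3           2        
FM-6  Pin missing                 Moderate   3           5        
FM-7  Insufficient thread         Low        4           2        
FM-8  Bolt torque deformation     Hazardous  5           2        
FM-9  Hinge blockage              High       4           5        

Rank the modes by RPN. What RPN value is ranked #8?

RPN = Severity × Occurrence × Detection:
  FM-1: 4 × 5 × 5 = 100
  FM-2: 4 × 3 × 3 = 36
  FM-3: 1 × 2 × 4 = 8
  FM-4: 5 × 2 × 2 = 20
  FM-5: 5 × 3 × 2 = 30
  FM-6: 3 × 3 × 5 = 45
  FM-7: 2 × 4 × 2 = 16
  FM-8: 5 × 5 × 2 = 50
  FM-9: 4 × 4 × 5 = 80
Sorted descending: 100, 80, 50, 45, 36, 30, 20, 16, 8.
The eighth-highest RPN is 16 (FM-7).

16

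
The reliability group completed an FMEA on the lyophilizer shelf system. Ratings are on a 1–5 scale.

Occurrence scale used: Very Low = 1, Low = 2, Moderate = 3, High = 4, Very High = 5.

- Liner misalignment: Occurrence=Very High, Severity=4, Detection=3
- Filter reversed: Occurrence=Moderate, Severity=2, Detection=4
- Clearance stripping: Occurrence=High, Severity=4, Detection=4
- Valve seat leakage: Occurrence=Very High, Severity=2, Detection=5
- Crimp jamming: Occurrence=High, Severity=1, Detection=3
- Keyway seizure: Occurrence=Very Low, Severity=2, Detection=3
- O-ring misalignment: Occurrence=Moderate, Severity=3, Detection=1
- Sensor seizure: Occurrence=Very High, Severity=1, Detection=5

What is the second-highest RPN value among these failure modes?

60

RPN = Severity × Occurrence × Detection:
  Liner misalignment: 4 × 5 × 3 = 60
  Filter reversed: 2 × 3 × 4 = 24
  Clearance stripping: 4 × 4 × 4 = 64
  Valve seat leakage: 2 × 5 × 5 = 50
  Crimp jamming: 1 × 4 × 3 = 12
  Keyway seizure: 2 × 1 × 3 = 6
  O-ring misalignment: 3 × 3 × 1 = 9
  Sensor seizure: 1 × 5 × 5 = 25
Sorted descending: 64, 60, 50, 25, 24, 12, 9, 6.
The second-highest RPN is 60 (Liner misalignment).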